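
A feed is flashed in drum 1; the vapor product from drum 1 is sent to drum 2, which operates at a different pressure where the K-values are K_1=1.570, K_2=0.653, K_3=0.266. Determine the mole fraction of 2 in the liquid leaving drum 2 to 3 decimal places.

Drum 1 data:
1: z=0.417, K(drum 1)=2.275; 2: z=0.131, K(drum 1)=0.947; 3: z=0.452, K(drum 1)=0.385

x_2 (drum 2) = 0.150

Drum 1:
Let ψ₁ = V/F and solve Σ zᵢ(Kᵢ−1)/(1+ψ₁(Kᵢ−1)) = 0.
Check two-phase: ΣzᵢKᵢ = 1.247 > 1 and Σzᵢ/Kᵢ = 1.496 > 1, so g(0) = 0.247 > 0 and g(1) = -0.496 < 0.
Iterate (Newton) starting at ψ₁ = 0.45:
  ψ₁ = 0.450: g = -0.0536, g' = -0.601 → ψ₁ = 0.361
Converged at ψ₁ = 0.361.
Drum-1 compositions:
  1: x = 0.286, y = 0.650
  2: x = 0.134, y = 0.126
  3: x = 0.581, y = 0.224
Drum-2 feed = drum-1 vapor: z₂ = (0.6499, 0.1265, 0.2236).
Drum 2:
Iterate (Newton) starting at ψ₂ = 0.68:
  ψ₂ = 0.680: g = -0.1181, g' = -0.616 → ψ₂ = 0.488
  ψ₂ = 0.488: g = -0.0188, g' = -0.444 → ψ₂ = 0.446
  ψ₂ = 0.446: g = -0.0005, g' = -0.422 → ψ₂ = 0.445
Converged at ψ₂ = 0.445.
  1: x = 0.518, y = 0.814
  2: x = 0.150, y = 0.098
  3: x = 0.332, y = 0.088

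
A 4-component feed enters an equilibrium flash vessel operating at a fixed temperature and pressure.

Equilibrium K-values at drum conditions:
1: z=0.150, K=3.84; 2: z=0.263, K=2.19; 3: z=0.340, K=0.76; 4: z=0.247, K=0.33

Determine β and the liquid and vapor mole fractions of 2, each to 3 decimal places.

β = 0.549, x_2 = 0.159, y_2 = 0.348

Rachford–Rice: g(β) = Σ zᵢ(Kᵢ−1)/(1+β(Kᵢ−1)) = 0.
Feasibility: ΣzᵢKᵢ = 1.492, Σzᵢ/Kᵢ = 1.355 — both > 1, two phases present.
Newton–Raphson from β = 0.5:
  β = 0.500: g = 0.0307, g' = -0.629 → β = 0.549
Converged at β = 0.549.
Compositions from xᵢ = zᵢ/(1+β(Kᵢ−1)), yᵢ = Kᵢxᵢ:
  1: x = 0.059, y = 0.225
  2: x = 0.159, y = 0.348
  3: x = 0.392, y = 0.298
  4: x = 0.391, y = 0.129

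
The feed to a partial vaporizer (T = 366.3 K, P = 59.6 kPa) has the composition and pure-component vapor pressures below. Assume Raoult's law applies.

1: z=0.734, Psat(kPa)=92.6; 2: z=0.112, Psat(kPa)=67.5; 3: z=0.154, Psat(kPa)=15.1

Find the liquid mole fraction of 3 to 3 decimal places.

Raoult's law: Kᵢ = Pᵢˢᵃᵗ/P = Pᵢˢᵃᵗ/59.6.
  K_1 = 92.6/59.6 = 1.55369, K_2 = 67.5/59.6 = 1.13255, K_3 = 15.1/59.6 = 0.25336
Rachford–Rice: g(ψ) = Σ zᵢ(Kᵢ−1)/(1+ψ(Kᵢ−1)) = 0.
Feasibility: ΣzᵢKᵢ = 1.306, Σzᵢ/Kᵢ = 1.179 — both > 1, two phases present.
Iterate (Newton) starting at ψ = 0.69:
  ψ = 0.690: g = 0.0705, g' = -0.485 → ψ = 0.835
  ψ = 0.835: g = -0.0144, g' = -0.713 → ψ = 0.815
Converged at ψ = 0.815.
Compositions from xᵢ = zᵢ/(1+ψ(Kᵢ−1)), yᵢ = Kᵢxᵢ:
  1: x = 0.506, y = 0.786
  2: x = 0.101, y = 0.114
  3: x = 0.393, y = 0.100

x_3 = 0.393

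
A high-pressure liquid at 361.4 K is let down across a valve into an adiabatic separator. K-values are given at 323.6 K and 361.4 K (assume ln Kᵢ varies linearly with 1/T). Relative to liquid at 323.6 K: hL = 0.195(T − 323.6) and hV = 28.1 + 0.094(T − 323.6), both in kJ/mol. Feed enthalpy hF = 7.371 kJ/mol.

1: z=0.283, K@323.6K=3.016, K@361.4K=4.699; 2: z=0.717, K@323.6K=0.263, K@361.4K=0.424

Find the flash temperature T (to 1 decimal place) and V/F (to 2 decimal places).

T = 340.2 K, V/F = 0.16

Adiabatic flash: solve Rachford–Rice at each trial T, then check hF = ψ·hV(T) + (1−ψ)·hL(T).
  T = 323.6 K: K = (3.016, 0.263), RR gives ψ = 0.028, H_out = 0.796 kJ/mol
  T = 361.4 K: K = (4.699, 0.424), RR gives ψ = 0.297, H_out = 14.595 kJ/mol
  T = 342.5 K: K = (3.811, 0.338), RR gives ψ = 0.173, H_out = 8.207 kJ/mol
  T = 333.1 K: K = (3.404, 0.300), RR gives ψ = 0.106, H_out = 4.722 kJ/mol
  T = 337.8 K: K = (3.604, 0.319), RR gives ψ = 0.140, H_out = 6.503 kJ/mol
  T = 340.1 K: K = (3.705, 0.328), RR gives ψ = 0.156, H_out = 7.346 kJ/mol
Linear interpolation between T = 340.1 (H_out = 7.346) and T = 342.5 (H_out = 8.207) on hF = 7.371 gives T ≈ 340.2 K, at which ψ = 0.16.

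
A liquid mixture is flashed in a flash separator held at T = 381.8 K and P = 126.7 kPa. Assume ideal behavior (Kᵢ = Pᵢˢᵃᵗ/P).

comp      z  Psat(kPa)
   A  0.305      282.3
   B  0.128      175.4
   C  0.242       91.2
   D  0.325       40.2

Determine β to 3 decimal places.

Raoult's law: Kᵢ = Pᵢˢᵃᵗ/P = Pᵢˢᵃᵗ/126.7.
  K_A = 282.3/126.7 = 2.22810, K_B = 175.4/126.7 = 1.38437, K_C = 91.2/126.7 = 0.71981, K_D = 40.2/126.7 = 0.31728
Newton–Raphson from β = 0.7:
  β = 0.700: g = -0.2691, g' = -0.730 → β = 0.331
  β = 0.331: g = -0.0516, g' = -0.523 → β = 0.233
Converged at β = 0.233.

β = 0.233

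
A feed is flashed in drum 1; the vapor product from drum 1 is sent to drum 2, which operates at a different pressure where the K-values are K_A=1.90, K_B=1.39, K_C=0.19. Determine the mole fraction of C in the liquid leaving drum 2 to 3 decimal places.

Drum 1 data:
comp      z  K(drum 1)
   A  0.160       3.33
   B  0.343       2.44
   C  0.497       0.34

x_C (drum 2) = 0.401

Drum 1:
Let ψ₁ = V/F and solve Σ zᵢ(Kᵢ−1)/(1+ψ₁(Kᵢ−1)) = 0.
g(0) = ΣzᵢKᵢ − 1 = 0.539 and g(1) = 1 − Σzᵢ/Kᵢ = -0.650, so a root lies in (0, 1).
Newton iteration, ψ₁⁰ = 0.66:
  ψ₁ = 0.660: g = -0.1810, g' = -1.001 → ψ₁ = 0.479
  ψ₁ = 0.479: g = -0.0114, g' = -0.906 → ψ₁ = 0.467
Converged at ψ₁ = 0.467.
Drum-1 compositions:
  A: x = 0.077, y = 0.255
  B: x = 0.205, y = 0.501
  C: x = 0.718, y = 0.244
Drum-2 feed = drum-1 vapor: z₂ = (0.2553, 0.5006, 0.2442).
Drum 2:
Newton iteration, ψ₂⁰ = 0.5:
  ψ₂ = 0.500: g = -0.0106, g' = -0.604 → ψ₂ = 0.482
Converged at ψ₂ = 0.482.
  A: x = 0.178, y = 0.338
  B: x = 0.421, y = 0.586
  C: x = 0.401, y = 0.076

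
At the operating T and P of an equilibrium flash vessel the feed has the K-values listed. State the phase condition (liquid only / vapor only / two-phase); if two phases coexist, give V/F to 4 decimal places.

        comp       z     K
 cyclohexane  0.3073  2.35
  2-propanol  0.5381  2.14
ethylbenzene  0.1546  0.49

ΣzᵢKᵢ = 1.9494; Σzᵢ/Kᵢ = 0.6977.
Since Σzᵢ/Kᵢ < 1 the mixture is above its dew point — single vapor phase.

vapor only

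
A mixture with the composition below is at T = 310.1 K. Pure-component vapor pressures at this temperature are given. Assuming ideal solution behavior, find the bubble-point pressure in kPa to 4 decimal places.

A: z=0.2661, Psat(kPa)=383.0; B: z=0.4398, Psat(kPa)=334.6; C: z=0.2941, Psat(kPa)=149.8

At the bubble point ψ → 0, so ΣzᵢKᵢ = 1 with Kᵢ = Pᵢˢᵃᵗ/P ⇒ P = ΣzᵢPᵢˢᵃᵗ.
P = 0.2661·383.0 + 0.4398·334.6 + 0.2941·149.8 = 293.1296 kPa

Pbub = 293.1296 kPa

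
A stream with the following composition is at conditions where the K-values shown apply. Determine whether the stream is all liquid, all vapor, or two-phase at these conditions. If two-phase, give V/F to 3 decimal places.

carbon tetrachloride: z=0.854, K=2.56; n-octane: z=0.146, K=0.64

ΣzᵢKᵢ = 2.280; Σzᵢ/Kᵢ = 0.562.
Since Σzᵢ/Kᵢ < 1 the mixture is above its dew point — single vapor phase.

all vapor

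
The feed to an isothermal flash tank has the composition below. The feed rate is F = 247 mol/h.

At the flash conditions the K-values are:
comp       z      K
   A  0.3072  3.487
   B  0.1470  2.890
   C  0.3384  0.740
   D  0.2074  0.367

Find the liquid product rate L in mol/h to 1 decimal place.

Newton–Raphson from β = 0.61:
  β = 0.6100: g = 0.11415, g' = -0.6660 → β = 0.7814
  β = 0.7814: g = 0.00156, g' = -0.6663 → β = 0.7837
Converged at β = 0.7837.
Then V = β·F = 0.7837·247 = 193.6 mol/h and L = F − V = 53.4 mol/h.

L = 53.4 mol/h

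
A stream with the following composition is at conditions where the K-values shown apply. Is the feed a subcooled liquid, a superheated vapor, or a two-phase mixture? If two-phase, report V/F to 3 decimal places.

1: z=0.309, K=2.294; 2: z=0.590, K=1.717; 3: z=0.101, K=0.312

superheated vapor

ΣzᵢKᵢ = 1.753; Σzᵢ/Kᵢ = 0.802.
Since Σzᵢ/Kᵢ < 1 the mixture is above its dew point — single vapor phase.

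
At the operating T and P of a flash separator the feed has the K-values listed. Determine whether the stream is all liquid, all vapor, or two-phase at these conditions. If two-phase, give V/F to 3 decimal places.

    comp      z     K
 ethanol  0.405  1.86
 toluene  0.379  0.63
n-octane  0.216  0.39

two-phase, V/F = 0.189

ΣzᵢKᵢ = 1.076; Σzᵢ/Kᵢ = 1.373.
Both exceed 1, so a two-phase solution exists.
Newton iteration, ψ⁰ = 0.48:
  ψ = 0.480: g = -0.1103, g' = -0.387 → ψ = 0.195
  ψ = 0.195: g = -0.0025, g' = -0.383 → ψ = 0.189
Converged at ψ = 0.189.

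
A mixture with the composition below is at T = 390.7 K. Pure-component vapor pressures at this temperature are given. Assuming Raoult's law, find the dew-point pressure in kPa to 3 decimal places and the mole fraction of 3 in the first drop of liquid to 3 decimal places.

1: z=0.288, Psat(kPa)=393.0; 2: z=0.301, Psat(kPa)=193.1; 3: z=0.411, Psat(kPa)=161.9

Pdew = 207.030 kPa, x_3 = 0.526

At the dew point ψ → 1, so Σzᵢ/Kᵢ = 1 with Kᵢ = Pᵢˢᵃᵗ/P ⇒ 1/P = Σzᵢ/Pᵢˢᵃᵗ.
1/P = 0.288/393.0 + 0.301/193.1 + 0.411/161.9 = 0.004830 ⇒ P = 207.030 kPa
xᵢ = zᵢP/Pᵢˢᵃᵗ ⇒ x_3 = 0.411·207.030/161.9 = 0.526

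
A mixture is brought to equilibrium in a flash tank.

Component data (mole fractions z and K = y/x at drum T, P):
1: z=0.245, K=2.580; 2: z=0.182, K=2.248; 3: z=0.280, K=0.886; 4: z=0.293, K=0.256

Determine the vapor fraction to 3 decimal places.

ψ = 0.465

Let ψ = V/F and solve Σ zᵢ(Kᵢ−1)/(1+ψ(Kᵢ−1)) = 0.
Feasibility: ΣzᵢKᵢ = 1.364, Σzᵢ/Kᵢ = 1.636 — both > 1, two phases present.
Newton–Raphson from ψ = 0.5:
  ψ = 0.500: g = -0.0249, g' = -0.714 → ψ = 0.465
Converged at ψ = 0.465.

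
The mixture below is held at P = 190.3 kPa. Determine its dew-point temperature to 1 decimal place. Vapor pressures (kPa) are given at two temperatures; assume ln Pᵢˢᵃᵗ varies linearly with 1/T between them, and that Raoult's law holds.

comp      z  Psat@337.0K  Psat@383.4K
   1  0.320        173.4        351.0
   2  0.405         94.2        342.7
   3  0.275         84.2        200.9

Dew-point temperature: Σzᵢ·P/Pᵢˢᵃᵗ(T) = 1. Interpolate ln Pᵢˢᵃᵗ = aᵢ + bᵢ/T.
  T = 337.0 K: ΣzᵢP/Pᵢˢᵃᵗ = 1.7909
  T = 383.4 K: ΣzᵢP/Pᵢˢᵃᵗ = 0.6589
  T = 360.2 K: ΣzᵢP/Pᵢˢᵃᵗ = 1.0440
  T = 371.8 K: ΣzᵢP/Pᵢˢᵃᵗ = 0.8221
  T = 366.0 K: ΣzᵢP/Pᵢˢᵃᵗ = 0.9243
  T = 363.1 K: ΣzᵢP/Pᵢˢᵃᵗ = 0.9818
  T = 361.6 K: ΣzᵢP/Pᵢˢᵃᵗ = 1.0133
Interpolating between 361.6 K and 363.1 K gives T ≈ 362.2 K.

T = 362.2 K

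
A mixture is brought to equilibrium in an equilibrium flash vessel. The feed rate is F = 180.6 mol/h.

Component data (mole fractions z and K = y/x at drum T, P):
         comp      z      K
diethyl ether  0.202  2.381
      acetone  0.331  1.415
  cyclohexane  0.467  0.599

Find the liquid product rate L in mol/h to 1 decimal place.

L = 62.0 mol/h

Iterate (Newton) starting at ψ = 0.5:
  ψ = 0.500: g = 0.0445, g' = -0.291 → ψ = 0.653
  ψ = 0.653: g = 0.0011, g' = -0.280 → ψ = 0.657
Converged at ψ = 0.657.
Then V = ψ·F = 0.6568·180.6 = 118.6 mol/h and L = F − V = 62.0 mol/h.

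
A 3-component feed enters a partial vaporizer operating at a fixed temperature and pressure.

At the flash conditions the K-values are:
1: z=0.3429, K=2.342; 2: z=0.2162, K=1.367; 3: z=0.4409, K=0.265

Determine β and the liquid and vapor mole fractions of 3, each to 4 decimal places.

β = 0.2778, x_3 = 0.5540, y_3 = 0.1468

Material balance + equilibrium reduce to Σ zᵢ(Kᵢ−1)/(1+β(Kᵢ−1)) = 0.
g(0) = ΣzᵢKᵢ − 1 = 0.2155 and g(1) = 1 − Σzᵢ/Kᵢ = -0.9683, so a root lies in (0, 1).
Newton–Raphson from β = 0.5:
  β = 0.5000: g = -0.16992, g' = -0.8373 → β = 0.2971
  β = 0.2971: g = -0.01403, g' = -0.7292 → β = 0.2778
Converged at β = 0.2778.
Compositions from xᵢ = zᵢ/(1+β(Kᵢ−1)), yᵢ = Kᵢxᵢ:
  1: x = 0.2498, y = 0.5850
  2: x = 0.1962, y = 0.2682
  3: x = 0.5540, y = 0.1468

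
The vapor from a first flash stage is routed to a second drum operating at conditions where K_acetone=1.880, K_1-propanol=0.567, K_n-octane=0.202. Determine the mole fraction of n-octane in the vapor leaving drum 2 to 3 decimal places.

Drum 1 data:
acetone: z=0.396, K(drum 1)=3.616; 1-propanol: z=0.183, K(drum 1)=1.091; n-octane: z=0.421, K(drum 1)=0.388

Drum 1:
Let ψ₁ = V/F and solve Σ zᵢ(Kᵢ−1)/(1+ψ₁(Kᵢ−1)) = 0.
Feasibility: ΣzᵢKᵢ = 1.795, Σzᵢ/Kᵢ = 1.362 — both > 1, two phases present.
Iterate (Newton) starting at ψ₁ = 0.35:
  ψ₁ = 0.350: g = 0.2290, g' = -0.995 → ψ₁ = 0.580
  ψ₁ = 0.580: g = 0.0278, g' = -0.808 → ψ₁ = 0.615
Converged at ψ₁ = 0.615.
Drum-1 compositions:
  acetone: x = 0.152, y = 0.549
  1-propanol: x = 0.173, y = 0.189
  n-octane: x = 0.675, y = 0.262
Drum-2 feed = drum-1 vapor: z₂ = (0.5491, 0.1891, 0.2618).
Drum 2:
Let ψ₂ = V/F and solve Σ zᵢ(Kᵢ−1)/(1+ψ₂(Kᵢ−1)) = 0.
Feasibility: ΣzᵢKᵢ = 1.192, Σzᵢ/Kᵢ = 1.922 — both > 1, two phases present.
Newton iteration, ψ₂⁰ = 0.5:
  ψ₂ = 0.500: g = -0.1166, g' = -0.724 → ψ₂ = 0.339
  ψ₂ = 0.339: g = -0.0102, g' = -0.614 → ψ₂ = 0.322
Converged at ψ₂ = 0.322.
  acetone: x = 0.428, y = 0.804
  1-propanol: x = 0.220, y = 0.125
  n-octane: x = 0.352, y = 0.071

y_n-octane (drum 2) = 0.071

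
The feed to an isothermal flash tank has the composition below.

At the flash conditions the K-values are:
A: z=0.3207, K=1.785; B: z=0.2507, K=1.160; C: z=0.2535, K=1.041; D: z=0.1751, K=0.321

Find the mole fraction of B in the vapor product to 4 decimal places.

y_B = 0.2634

Rachford–Rice: g(V/F) = Σ zᵢ(Kᵢ−1)/(1+V/F(Kᵢ−1)) = 0.
g(0) = ΣzᵢKᵢ − 1 = 0.1834 and g(1) = 1 − Σzᵢ/Kᵢ = -0.1848, so a root lies in (0, 1).
Iterate (Newton) starting at V/F = 0.5:
  V/F = 0.5000: g = 0.04811, g' = -0.2929 → V/F = 0.6643
  V/F = 0.6643: g = -0.00474, g' = -0.3589 → V/F = 0.6511
  V/F = 0.6511: g = -0.00005, g' = -0.3516 → V/F = 0.6509
Converged at V/F = 0.6509.
Compositions from xᵢ = zᵢ/(1+V/F(Kᵢ−1)), yᵢ = Kᵢxᵢ:
  A: x = 0.2122, y = 0.3789
  B: x = 0.2271, y = 0.2634
  C: x = 0.2469, y = 0.2570
  D: x = 0.3138, y = 0.1007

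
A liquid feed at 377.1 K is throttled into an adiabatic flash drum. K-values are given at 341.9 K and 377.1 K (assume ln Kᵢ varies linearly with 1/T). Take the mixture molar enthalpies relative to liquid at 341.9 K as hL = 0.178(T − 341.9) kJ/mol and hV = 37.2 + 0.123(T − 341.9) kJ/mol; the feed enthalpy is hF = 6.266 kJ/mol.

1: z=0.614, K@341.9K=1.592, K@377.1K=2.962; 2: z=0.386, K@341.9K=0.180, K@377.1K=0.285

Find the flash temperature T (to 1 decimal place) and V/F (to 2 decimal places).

Adiabatic flash: solve Rachford–Rice at each trial T, then check hF = ψ·hV(T) + (1−ψ)·hL(T).
  T = 341.9 K: K = (1.592, 0.180), RR gives ψ = 0.097, H_out = 3.599 kJ/mol
  T = 377.1 K: K = (2.962, 0.285), RR gives ψ = 0.662, H_out = 29.610 kJ/mol
  T = 359.5 K: K = (2.205, 0.229), RR gives ψ = 0.476, H_out = 20.381 kJ/mol
  T = 350.7 K: K = (1.881, 0.204), RR gives ψ = 0.333, H_out = 13.792 kJ/mol
  T = 346.3 K: K = (1.732, 0.192), RR gives ψ = 0.233, H_out = 9.376 kJ/mol
  T = 344.1 K: K = (1.661, 0.186), RR gives ψ = 0.170, H_out = 6.704 kJ/mol
Linear interpolation between T = 341.9 (H_out = 3.599) and T = 344.1 (H_out = 6.704) on hF = 6.266 gives T ≈ 343.8 K, at which ψ = 0.16.

T = 343.8 K, V/F = 0.16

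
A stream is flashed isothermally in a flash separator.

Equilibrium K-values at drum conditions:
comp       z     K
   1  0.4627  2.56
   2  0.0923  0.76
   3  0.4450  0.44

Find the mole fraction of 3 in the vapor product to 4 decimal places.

Material balance + equilibrium reduce to Σ zᵢ(Kᵢ−1)/(1+V/F(Kᵢ−1)) = 0.
Feasibility: ΣzᵢKᵢ = 1.4505, Σzᵢ/Kᵢ = 1.3136 — both > 1, two phases present.
Iterate (Newton) starting at V/F = 0.45:
  V/F = 0.4500: g = 0.06611, g' = -0.6448 → V/F = 0.5525
  V/F = 0.5525: g = 0.00128, g' = -0.6245 → V/F = 0.5546
Converged at V/F = 0.5546.
Compositions from xᵢ = zᵢ/(1+V/F(Kᵢ−1)), yᵢ = Kᵢxᵢ:
  1: x = 0.2481, y = 0.6351
  2: x = 0.1065, y = 0.0809
  3: x = 0.6454, y = 0.2840

y_3 = 0.2840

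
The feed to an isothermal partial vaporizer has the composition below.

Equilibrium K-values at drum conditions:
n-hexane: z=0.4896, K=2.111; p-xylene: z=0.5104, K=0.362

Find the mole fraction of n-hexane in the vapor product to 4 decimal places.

y_n-hexane = 0.7701

Rachford–Rice: g(ψ) = Σ zᵢ(Kᵢ−1)/(1+ψ(Kᵢ−1)) = 0.
g(0) = ΣzᵢKᵢ − 1 = 0.2183 and g(1) = 1 − Σzᵢ/Kᵢ = -0.6419, so a root lies in (0, 1).
Newton iteration, ψ⁰ = 0.45:
  ψ = 0.4500: g = -0.09413, g' = -0.6774 → ψ = 0.3110
  ψ = 0.3110: g = -0.00200, g' = -0.6571 → ψ = 0.3080
Converged at ψ = 0.3080.
Compositions from xᵢ = zᵢ/(1+ψ(Kᵢ−1)), yᵢ = Kᵢxᵢ:
  n-hexane: x = 0.3648, y = 0.7701
  p-xylene: x = 0.6352, y = 0.2299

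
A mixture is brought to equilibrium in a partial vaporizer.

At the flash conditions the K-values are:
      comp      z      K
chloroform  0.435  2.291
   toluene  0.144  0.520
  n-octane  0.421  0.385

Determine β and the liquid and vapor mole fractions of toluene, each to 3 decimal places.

β = 0.310, x_toluene = 0.169, y_toluene = 0.088

Let β = V/F and solve Σ zᵢ(Kᵢ−1)/(1+β(Kᵢ−1)) = 0.
Feasibility: ΣzᵢKᵢ = 1.234, Σzᵢ/Kᵢ = 1.560 — both > 1, two phases present.
Newton–Raphson from β = 0.34:
  β = 0.340: g = -0.0197, g' = -0.652 → β = 0.310
Converged at β = 0.310.
Compositions from xᵢ = zᵢ/(1+β(Kᵢ−1)), yᵢ = Kᵢxᵢ:
  chloroform: x = 0.311, y = 0.712
  toluene: x = 0.169, y = 0.088
  n-octane: x = 0.520, y = 0.200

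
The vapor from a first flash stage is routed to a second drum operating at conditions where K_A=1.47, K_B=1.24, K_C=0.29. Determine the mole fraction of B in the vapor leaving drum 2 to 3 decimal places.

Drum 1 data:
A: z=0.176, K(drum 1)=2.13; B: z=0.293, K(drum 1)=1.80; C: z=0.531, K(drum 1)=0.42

Drum 1:
Rachford–Rice: g(ψ₁) = Σ zᵢ(Kᵢ−1)/(1+ψ₁(Kᵢ−1)) = 0.
g(0) = ΣzᵢKᵢ − 1 = 0.125 and g(1) = 1 − Σzᵢ/Kᵢ = -0.510, so a root lies in (0, 1).
Newton iteration, ψ₁⁰ = 0.67:
  ψ₁ = 0.670: g = -0.2379, g' = -0.630 → ψ₁ = 0.292
  ψ₁ = 0.292: g = -0.0314, g' = -0.509 → ψ₁ = 0.231
Converged at ψ₁ = 0.231.
Drum-1 compositions:
  A: x = 0.140, y = 0.297
  B: x = 0.247, y = 0.445
  C: x = 0.613, y = 0.257
Drum-2 feed = drum-1 vapor: z₂ = (0.2973, 0.4452, 0.2575).
Drum 2:
Newton iteration, ψ₂⁰ = 0.56:
  ψ₂ = 0.560: g = -0.0987, g' = -0.419 → ψ₂ = 0.324
  ψ₂ = 0.324: g = -0.0171, g' = -0.291 → ψ₂ = 0.265
  ψ₂ = 0.265: g = -0.0006, g' = -0.272 → ψ₂ = 0.263
Converged at ψ₂ = 0.263.
  A: x = 0.265, y = 0.389
  B: x = 0.419, y = 0.519
  C: x = 0.317, y = 0.092

y_B (drum 2) = 0.519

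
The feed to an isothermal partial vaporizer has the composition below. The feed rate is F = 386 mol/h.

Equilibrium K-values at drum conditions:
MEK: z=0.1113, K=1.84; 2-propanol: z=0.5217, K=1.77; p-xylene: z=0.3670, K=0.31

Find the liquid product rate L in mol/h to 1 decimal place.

Material balance + equilibrium reduce to Σ zᵢ(Kᵢ−1)/(1+ψ(Kᵢ−1)) = 0.
Feasibility: ΣzᵢKᵢ = 1.2420, Σzᵢ/Kᵢ = 1.5391 — both > 1, two phases present.
Newton iteration, ψ⁰ = 0.66:
  ψ = 0.6600: g = -0.13849, g' = -0.7576 → ψ = 0.4772
  ψ = 0.4772: g = -0.01704, g' = -0.5938 → ψ = 0.4485
  ψ = 0.4485: g = -0.00022, g' = -0.5788 → ψ = 0.4481
Converged at ψ = 0.4481.
Then V = ψ·F = 0.4481·386 = 173.0 mol/h and L = F − V = 213.0 mol/h.

L = 213.0 mol/h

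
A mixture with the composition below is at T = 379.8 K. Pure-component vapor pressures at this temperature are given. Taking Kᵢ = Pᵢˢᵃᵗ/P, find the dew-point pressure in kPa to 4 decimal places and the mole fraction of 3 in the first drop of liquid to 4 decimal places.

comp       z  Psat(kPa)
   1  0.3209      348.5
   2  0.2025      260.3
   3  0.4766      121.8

Pdew = 178.1984 kPa, x_3 = 0.6973

At the dew point ψ → 1, so Σzᵢ/Kᵢ = 1 with Kᵢ = Pᵢˢᵃᵗ/P ⇒ 1/P = Σzᵢ/Pᵢˢᵃᵗ.
1/P = 0.3209/348.5 + 0.2025/260.3 + 0.4766/121.8 = 0.0056117 ⇒ P = 178.1984 kPa
xᵢ = zᵢP/Pᵢˢᵃᵗ ⇒ x_3 = 0.4766·178.1984/121.8 = 0.6973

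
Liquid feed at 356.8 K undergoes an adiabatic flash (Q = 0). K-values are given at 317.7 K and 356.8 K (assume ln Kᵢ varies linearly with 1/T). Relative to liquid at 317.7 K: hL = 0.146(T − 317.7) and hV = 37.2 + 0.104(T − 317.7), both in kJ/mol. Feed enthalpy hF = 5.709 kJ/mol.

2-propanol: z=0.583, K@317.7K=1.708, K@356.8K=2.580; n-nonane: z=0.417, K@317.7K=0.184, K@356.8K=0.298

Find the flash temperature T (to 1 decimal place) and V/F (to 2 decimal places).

T = 319.0 K, V/F = 0.15

Adiabatic flash: solve Rachford–Rice at each trial T, then check hF = ψ·hV(T) + (1−ψ)·hL(T).
  T = 317.7 K: K = (1.708, 0.184), RR gives ψ = 0.125, H_out = 4.668 kJ/mol
  T = 356.8 K: K = (2.580, 0.298), RR gives ψ = 0.567, H_out = 25.854 kJ/mol
  T = 337.2 K: K = (2.123, 0.237), RR gives ψ = 0.393, H_out = 17.151 kJ/mol
  T = 327.4 K: K = (1.909, 0.210), RR gives ψ = 0.279, H_out = 11.686 kJ/mol
  T = 322.5 K: K = (1.806, 0.196), RR gives ψ = 0.208, H_out = 8.412 kJ/mol
  T = 320.1 K: K = (1.757, 0.190), RR gives ψ = 0.169, H_out = 6.619 kJ/mol
Linear interpolation between T = 317.7 (H_out = 4.668) and T = 320.1 (H_out = 6.619) on hF = 5.709 gives T ≈ 319.0 K, at which ψ = 0.15.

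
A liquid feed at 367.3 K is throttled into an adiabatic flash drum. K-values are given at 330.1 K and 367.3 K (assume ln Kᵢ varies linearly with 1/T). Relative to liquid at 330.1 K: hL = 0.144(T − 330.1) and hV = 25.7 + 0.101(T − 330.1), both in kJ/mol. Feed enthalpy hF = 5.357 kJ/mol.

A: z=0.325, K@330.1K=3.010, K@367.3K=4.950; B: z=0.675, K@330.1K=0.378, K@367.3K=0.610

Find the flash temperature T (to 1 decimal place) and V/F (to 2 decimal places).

Adiabatic flash: solve Rachford–Rice at each trial T, then check hF = ψ·hV(T) + (1−ψ)·hL(T).
  T = 330.1 K: K = (3.010, 0.378), RR gives ψ = 0.187, H_out = 4.798 kJ/mol
  T = 367.3 K: K = (4.950, 0.610), RR gives ψ = 0.662, H_out = 21.322 kJ/mol
  T = 348.7 K: K = (3.912, 0.486), RR gives ψ = 0.401, H_out = 12.661 kJ/mol
  T = 339.4 K: K = (3.444, 0.430), RR gives ψ = 0.294, H_out = 8.782 kJ/mol
  T = 334.8 K: K = (3.225, 0.404), RR gives ψ = 0.242, H_out = 6.843 kJ/mol
  T = 332.5 K: K = (3.119, 0.391), RR gives ψ = 0.215, H_out = 5.853 kJ/mol
Linear interpolation between T = 330.1 (H_out = 4.798) and T = 332.5 (H_out = 5.853) on hF = 5.357 gives T ≈ 331.4 K, at which ψ = 0.20.

T = 331.4 K, V/F = 0.20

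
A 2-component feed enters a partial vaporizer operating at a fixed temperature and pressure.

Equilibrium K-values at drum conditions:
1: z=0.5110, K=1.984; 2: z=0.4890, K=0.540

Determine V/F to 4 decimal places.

V/F = 0.6139

Binary case is linear: z₁(K₁−1)(1+V/F(K₂−1)) + z₂(K₂−1)(1+V/F(K₁−1)) = 0
⇒ V/F = [z₁(K₁−1)+z₂(K₂−1)] / [−(K₁−1)(K₂−1)] = 0.27788/0.45264 = 0.6139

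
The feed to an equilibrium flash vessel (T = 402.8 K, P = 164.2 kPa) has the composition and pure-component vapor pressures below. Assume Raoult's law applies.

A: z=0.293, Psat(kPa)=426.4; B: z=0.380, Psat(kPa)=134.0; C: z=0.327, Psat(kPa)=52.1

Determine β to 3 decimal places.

β = 0.237

Raoult's law: Kᵢ = Pᵢˢᵃᵗ/P = Pᵢˢᵃᵗ/164.2.
  K_A = 426.4/164.2 = 2.59683, K_B = 134.0/164.2 = 0.81608, K_C = 52.1/164.2 = 0.31730
Material balance + equilibrium reduce to Σ zᵢ(Kᵢ−1)/(1+β(Kᵢ−1)) = 0.
Check two-phase: ΣzᵢKᵢ = 1.175 > 1 and Σzᵢ/Kᵢ = 1.609 > 1, so g(0) = 0.175 > 0 and g(1) = -0.609 < 0.
Newton iteration, β⁰ = 0.5:
  β = 0.500: g = -0.1558, g' = -0.598 → β = 0.240
  β = 0.240: g = -0.0016, g' = -0.623 → β = 0.237
Converged at β = 0.237.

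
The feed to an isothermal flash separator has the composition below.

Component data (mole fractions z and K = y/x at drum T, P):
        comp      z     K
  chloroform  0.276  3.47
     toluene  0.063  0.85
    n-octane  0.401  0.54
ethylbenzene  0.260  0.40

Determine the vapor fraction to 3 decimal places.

Newton–Raphson from ψ = 0.5:
  ψ = 0.500: g = -0.1676, g' = -0.673 → ψ = 0.251
  ψ = 0.251: g = 0.0189, g' = -0.882 → ψ = 0.272
  ψ = 0.272: g = 0.0004, g' = -0.848 → ψ = 0.273
Converged at ψ = 0.273.

ψ = 0.273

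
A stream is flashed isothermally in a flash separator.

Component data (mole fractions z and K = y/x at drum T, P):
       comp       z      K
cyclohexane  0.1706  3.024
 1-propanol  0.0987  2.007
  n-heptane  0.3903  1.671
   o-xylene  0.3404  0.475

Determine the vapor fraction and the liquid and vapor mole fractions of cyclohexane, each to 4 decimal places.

Material balance + equilibrium reduce to Σ zᵢ(Kᵢ−1)/(1+ψ(Kᵢ−1)) = 0.
g(0) = ΣzᵢKᵢ − 1 = 0.5279 and g(1) = 1 − Σzᵢ/Kᵢ = -0.0558, so a root lies in (0, 1).
Iterate (Newton) starting at ψ = 0.5:
  ψ = 0.5000: g = 0.19151, g' = -0.4879 → ψ = 0.8925
  ψ = 0.8925: g = 0.00292, g' = -0.5174 → ψ = 0.8981
Converged at ψ = 0.8981.
Compositions from xᵢ = zᵢ/(1+ψ(Kᵢ−1)), yᵢ = Kᵢxᵢ:
  cyclohexane: x = 0.0605, y = 0.1831
  1-propanol: x = 0.0518, y = 0.1040
  n-heptane: x = 0.2435, y = 0.4070
  o-xylene: x = 0.6441, y = 0.3059

ψ = 0.8981, x_cyclohexane = 0.0605, y_cyclohexane = 0.1831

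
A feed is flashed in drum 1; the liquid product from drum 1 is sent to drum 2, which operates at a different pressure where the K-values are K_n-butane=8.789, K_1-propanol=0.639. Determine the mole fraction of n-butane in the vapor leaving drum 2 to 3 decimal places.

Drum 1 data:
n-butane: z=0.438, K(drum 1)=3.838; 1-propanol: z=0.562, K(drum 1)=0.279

y_n-butane (drum 2) = 0.389

Drum 1:
Let ψ₁ = V/F and solve Σ zᵢ(Kᵢ−1)/(1+ψ₁(Kᵢ−1)) = 0.
Check two-phase: ΣzᵢKᵢ = 1.838 > 1 and Σzᵢ/Kᵢ = 2.128 > 1, so g(0) = 0.838 > 0 and g(1) = -1.128 < 0.
Newton–Raphson from ψ₁ = 0.34:
  ψ₁ = 0.340: g = 0.0958, g' = -1.426 → ψ₁ = 0.407
  ψ₁ = 0.407: g = 0.0031, g' = -1.345 → ψ₁ = 0.409
Converged at ψ₁ = 0.409.
Drum-1 compositions:
  n-butane: x = 0.203, y = 0.778
  1-propanol: x = 0.797, y = 0.222
Drum-2 feed = drum-1 liquid: z₂ = (0.2026, 0.7974).
Drum 2:
Binary case is linear: z₁(K₁−1)(1+ψ₂(K₂−1)) + z₂(K₂−1)(1+ψ₂(K₁−1)) = 0
⇒ ψ₂ = [z₁(K₁−1)+z₂(K₂−1)] / [−(K₁−1)(K₂−1)] = 1.2901/2.8118 = 0.459
  n-butane: x = 0.044, y = 0.389
  1-propanol: x = 0.956, y = 0.611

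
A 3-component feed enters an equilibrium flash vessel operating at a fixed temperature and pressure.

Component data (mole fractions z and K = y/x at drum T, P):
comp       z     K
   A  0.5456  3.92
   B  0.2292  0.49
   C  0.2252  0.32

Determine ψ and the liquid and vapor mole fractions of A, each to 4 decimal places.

Let ψ = V/F and solve Σ zᵢ(Kᵢ−1)/(1+ψ(Kᵢ−1)) = 0.
g(0) = ΣzᵢKᵢ − 1 = 1.3231 and g(1) = 1 − Σzᵢ/Kᵢ = -0.3107, so a root lies in (0, 1).
Iterate (Newton) starting at ψ = 0.32:
  ψ = 0.3200: g = 0.48817, g' = -1.4985 → ψ = 0.6458
  ψ = 0.6458: g = 0.10476, g' = -1.0222 → ψ = 0.7483
  ψ = 0.7483: g = -0.00058, g' = -1.0461 → ψ = 0.7477
Converged at ψ = 0.7477.
Compositions from xᵢ = zᵢ/(1+ψ(Kᵢ−1)), yᵢ = Kᵢxᵢ:
  A: x = 0.1714, y = 0.6719
  B: x = 0.3705, y = 0.1815
  C: x = 0.4581, y = 0.1466

ψ = 0.7477, x_A = 0.1714, y_A = 0.6719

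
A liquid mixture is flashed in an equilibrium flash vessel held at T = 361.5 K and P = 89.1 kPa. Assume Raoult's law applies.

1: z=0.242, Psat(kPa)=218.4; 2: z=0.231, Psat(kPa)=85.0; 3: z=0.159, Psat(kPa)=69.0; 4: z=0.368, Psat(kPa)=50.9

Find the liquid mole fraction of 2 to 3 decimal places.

x_2 = 0.235

Raoult's law: Kᵢ = Pᵢˢᵃᵗ/P = Pᵢˢᵃᵗ/89.1.
  K_1 = 218.4/89.1 = 2.45118, K_2 = 85.0/89.1 = 0.95398, K_3 = 69.0/89.1 = 0.77441, K_4 = 50.9/89.1 = 0.57127
Material balance + equilibrium reduce to Σ zᵢ(Kᵢ−1)/(1+V/F(Kᵢ−1)) = 0.
Feasibility: ΣzᵢKᵢ = 1.147, Σzᵢ/Kᵢ = 1.190 — both > 1, two phases present.
Newton–Raphson from V/F = 0.5:
  V/F = 0.500: g = -0.0486, g' = -0.292 → V/F = 0.333
  V/F = 0.333: g = 0.0031, g' = -0.334 → V/F = 0.342
Converged at V/F = 0.342.
Compositions from xᵢ = zᵢ/(1+V/F(Kᵢ−1)), yᵢ = Kᵢxᵢ:
  1: x = 0.162, y = 0.396
  2: x = 0.235, y = 0.224
  3: x = 0.172, y = 0.133
  4: x = 0.431, y = 0.246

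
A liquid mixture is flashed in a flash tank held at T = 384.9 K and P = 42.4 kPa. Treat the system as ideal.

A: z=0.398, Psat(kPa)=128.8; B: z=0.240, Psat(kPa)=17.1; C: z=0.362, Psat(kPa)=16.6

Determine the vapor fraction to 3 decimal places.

ψ = 0.364

Raoult's law: Kᵢ = Pᵢˢᵃᵗ/P = Pᵢˢᵃᵗ/42.4.
  K_A = 128.8/42.4 = 3.03774, K_B = 17.1/42.4 = 0.40330, K_C = 16.6/42.4 = 0.39151
Let ψ = V/F and solve Σ zᵢ(Kᵢ−1)/(1+ψ(Kᵢ−1)) = 0.
Feasibility: ΣzᵢKᵢ = 1.448, Σzᵢ/Kᵢ = 1.651 — both > 1, two phases present.
Newton–Raphson from ψ = 0.35:
  ψ = 0.350: g = 0.0125, g' = -0.916 → ψ = 0.364
Converged at ψ = 0.364.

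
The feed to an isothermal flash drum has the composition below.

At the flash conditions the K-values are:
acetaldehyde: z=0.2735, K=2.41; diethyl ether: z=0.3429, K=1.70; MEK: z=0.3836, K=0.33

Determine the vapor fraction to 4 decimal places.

Material balance + equilibrium reduce to Σ zᵢ(Kᵢ−1)/(1+ψ(Kᵢ−1)) = 0.
Feasibility: ΣzᵢKᵢ = 1.3687, Σzᵢ/Kᵢ = 1.4776 — both > 1, two phases present.
Iterate (Newton) starting at ψ = 0.37:
  ψ = 0.3700: g = 0.10235, g' = -0.6452 → ψ = 0.5286
  ψ = 0.5286: g = -0.00181, g' = -0.6809 → ψ = 0.5260
Converged at ψ = 0.5260.

ψ = 0.5260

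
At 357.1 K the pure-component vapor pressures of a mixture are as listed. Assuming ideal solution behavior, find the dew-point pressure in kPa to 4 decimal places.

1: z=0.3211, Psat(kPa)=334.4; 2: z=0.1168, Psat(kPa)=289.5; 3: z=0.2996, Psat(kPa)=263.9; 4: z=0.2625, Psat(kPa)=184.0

At the dew point ψ → 1, so Σzᵢ/Kᵢ = 1 with Kᵢ = Pᵢˢᵃᵗ/P ⇒ 1/P = Σzᵢ/Pᵢˢᵃᵗ.
1/P = 0.3211/334.4 + 0.1168/289.5 + 0.2996/263.9 + 0.2625/184.0 = 0.0039256 ⇒ P = 254.7387 kPa

Pdew = 254.7387 kPa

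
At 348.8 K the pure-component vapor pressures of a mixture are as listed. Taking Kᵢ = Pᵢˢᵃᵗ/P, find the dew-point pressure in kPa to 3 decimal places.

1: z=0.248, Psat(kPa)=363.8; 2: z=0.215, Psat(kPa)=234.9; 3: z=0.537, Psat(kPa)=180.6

Pdew = 218.799 kPa

At the dew point ψ → 1, so Σzᵢ/Kᵢ = 1 with Kᵢ = Pᵢˢᵃᵗ/P ⇒ 1/P = Σzᵢ/Pᵢˢᵃᵗ.
1/P = 0.248/363.8 + 0.215/234.9 + 0.537/180.6 = 0.004570 ⇒ P = 218.799 kPa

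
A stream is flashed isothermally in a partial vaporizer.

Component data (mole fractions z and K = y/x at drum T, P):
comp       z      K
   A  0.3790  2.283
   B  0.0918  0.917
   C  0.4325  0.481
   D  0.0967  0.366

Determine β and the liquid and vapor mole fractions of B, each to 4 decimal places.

Material balance + equilibrium reduce to Σ zᵢ(Kᵢ−1)/(1+β(Kᵢ−1)) = 0.
g(0) = ΣzᵢKᵢ − 1 = 0.1929 and g(1) = 1 − Σzᵢ/Kᵢ = -0.4295, so a root lies in (0, 1).
Iterate (Newton) starting at β = 0.45:
  β = 0.4500: g = -0.07829, g' = -0.5258 → β = 0.3011
  β = 0.3011: g = 0.00112, g' = -0.5483 → β = 0.3032
Converged at β = 0.3032.
Compositions from xᵢ = zᵢ/(1+β(Kᵢ−1)), yᵢ = Kᵢxᵢ:
  A: x = 0.2729, y = 0.6230
  B: x = 0.0942, y = 0.0864
  C: x = 0.5133, y = 0.2469
  D: x = 0.1197, y = 0.0438

β = 0.3032, x_B = 0.0942, y_B = 0.0864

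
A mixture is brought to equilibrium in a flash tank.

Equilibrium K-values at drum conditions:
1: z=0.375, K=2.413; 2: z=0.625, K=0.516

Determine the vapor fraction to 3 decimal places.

Let ψ = V/F and solve Σ zᵢ(Kᵢ−1)/(1+ψ(Kᵢ−1)) = 0.
Feasibility: ΣzᵢKᵢ = 1.227, Σzᵢ/Kᵢ = 1.367 — both > 1, two phases present.
Newton–Raphson from ψ = 0.62:
  ψ = 0.620: g = -0.1498, g' = -0.512 → ψ = 0.327
  ψ = 0.327: g = 0.0029, g' = -0.557 → ψ = 0.332
Converged at ψ = 0.332.

ψ = 0.332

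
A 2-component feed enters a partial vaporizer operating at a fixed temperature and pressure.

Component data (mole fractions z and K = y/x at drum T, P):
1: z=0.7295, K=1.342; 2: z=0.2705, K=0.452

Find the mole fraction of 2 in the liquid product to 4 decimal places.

x_2 = 0.3843

Rachford–Rice: g(ψ) = Σ zᵢ(Kᵢ−1)/(1+ψ(Kᵢ−1)) = 0.
Feasibility: ΣzᵢKᵢ = 1.1013, Σzᵢ/Kᵢ = 1.1420 — both > 1, two phases present.
Newton iteration, ψ⁰ = 0.5:
  ψ = 0.5000: g = 0.00888, g' = -0.2163 → ψ = 0.5410
  ψ = 0.5410: g = -0.00017, g' = -0.2249 → ψ = 0.5403
Converged at ψ = 0.5403.
Compositions from xᵢ = zᵢ/(1+ψ(Kᵢ−1)), yᵢ = Kᵢxᵢ:
  1: x = 0.6157, y = 0.8263
  2: x = 0.3843, y = 0.1737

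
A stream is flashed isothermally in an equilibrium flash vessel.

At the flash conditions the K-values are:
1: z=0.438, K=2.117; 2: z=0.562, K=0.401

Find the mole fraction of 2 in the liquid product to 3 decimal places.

x_2 = 0.651

Material balance + equilibrium reduce to Σ zᵢ(Kᵢ−1)/(1+V/F(Kᵢ−1)) = 0.
Feasibility: ΣzᵢKᵢ = 1.153, Σzᵢ/Kᵢ = 1.608 — both > 1, two phases present.
Binary case is linear: z₁(K₁−1)(1+V/F(K₂−1)) + z₂(K₂−1)(1+V/F(K₁−1)) = 0
⇒ V/F = [z₁(K₁−1)+z₂(K₂−1)] / [−(K₁−1)(K₂−1)] = 0.1526/0.6691 = 0.228
Compositions from xᵢ = zᵢ/(1+V/F(Kᵢ−1)), yᵢ = Kᵢxᵢ:
  1: x = 0.349, y = 0.739
  2: x = 0.651, y = 0.261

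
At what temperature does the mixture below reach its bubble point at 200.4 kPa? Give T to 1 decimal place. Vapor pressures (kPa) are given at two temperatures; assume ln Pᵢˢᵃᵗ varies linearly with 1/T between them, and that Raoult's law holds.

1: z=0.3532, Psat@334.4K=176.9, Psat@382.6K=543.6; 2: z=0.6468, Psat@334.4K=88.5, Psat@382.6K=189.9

T = 358.7 K

Bubble-point temperature: ΣzᵢPᵢˢᵃᵗ(T) = P. Interpolate ln Pᵢˢᵃᵗ = aᵢ + bᵢ/T.
  T = 334.4 K: ΣzᵢPᵢˢᵃᵗ = 119.72 kPa
  T = 382.6 K: ΣzᵢPᵢˢᵃᵗ = 314.83 kPa
  T = 358.5 K: ΣzᵢPᵢˢᵃᵗ = 199.77 kPa
  T = 370.6 K: ΣzᵢPᵢˢᵃᵗ = 252.67 kPa
  T = 364.6 K: ΣzᵢPᵢˢᵃᵗ = 225.27 kPa
  T = 361.6 K: ΣzᵢPᵢˢᵃᵗ = 212.44 kPa
  T = 360.1 K: ΣzᵢPᵢˢᵃᵗ = 206.24 kPa
Interpolating between 358.5 K and 360.1 K gives T ≈ 358.7 K.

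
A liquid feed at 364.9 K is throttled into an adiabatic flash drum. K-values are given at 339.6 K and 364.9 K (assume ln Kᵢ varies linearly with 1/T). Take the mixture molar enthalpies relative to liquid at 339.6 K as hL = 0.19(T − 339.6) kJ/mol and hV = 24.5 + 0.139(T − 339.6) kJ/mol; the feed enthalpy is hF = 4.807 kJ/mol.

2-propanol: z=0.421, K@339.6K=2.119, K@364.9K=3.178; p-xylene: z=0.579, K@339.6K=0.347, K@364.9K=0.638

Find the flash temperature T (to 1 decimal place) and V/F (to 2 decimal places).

Adiabatic flash: solve Rachford–Rice at each trial T, then check hF = ψ·hV(T) + (1−ψ)·hL(T).
  T = 339.6 K: K = (2.119, 0.347), RR gives ψ = 0.127, H_out = 3.119 kJ/mol
  T = 364.9 K: K = (3.178, 0.638), RR gives ψ = 0.897, H_out = 25.629 kJ/mol
  T = 352.2 K: K = (2.612, 0.475), RR gives ψ = 0.443, H_out = 12.960 kJ/mol
  T = 345.9 K: K = (2.357, 0.407), RR gives ψ = 0.284, H_out = 8.052 kJ/mol
  T = 342.8 K: K = (2.238, 0.377), RR gives ψ = 0.208, H_out = 5.661 kJ/mol
  T = 341.2 K: K = (2.178, 0.362), RR gives ψ = 0.168, H_out = 4.404 kJ/mol
Linear interpolation between T = 341.2 (H_out = 4.404) and T = 342.8 (H_out = 5.661) on hF = 4.807 gives T ≈ 341.7 K, at which ψ = 0.18.

T = 341.7 K, V/F = 0.18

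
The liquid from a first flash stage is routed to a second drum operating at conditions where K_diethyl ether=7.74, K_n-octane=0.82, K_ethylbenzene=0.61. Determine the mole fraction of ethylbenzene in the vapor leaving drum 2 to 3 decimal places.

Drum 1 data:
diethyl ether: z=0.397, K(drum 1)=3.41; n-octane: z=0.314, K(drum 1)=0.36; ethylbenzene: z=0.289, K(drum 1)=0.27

y_ethylbenzene (drum 2) = 0.310

Drum 1:
Let ψ₁ = V/F and solve Σ zᵢ(Kᵢ−1)/(1+ψ₁(Kᵢ−1)) = 0.
g(0) = ΣzᵢKᵢ − 1 = 0.545 and g(1) = 1 − Σzᵢ/Kᵢ = -1.059, so a root lies in (0, 1).
Newton–Raphson from ψ₁ = 0.32:
  ψ₁ = 0.320: g = 0.0122, g' = -1.201 → ψ₁ = 0.330
Converged at ψ₁ = 0.330.
Drum-1 compositions:
  diethyl ether: x = 0.221, y = 0.754
  n-octane: x = 0.398, y = 0.143
  ethylbenzene: x = 0.381, y = 0.103
Drum-2 feed = drum-1 liquid: z₂ = (0.2211, 0.3981, 0.3808).
Drum 2:
Material balance + equilibrium reduce to Σ zᵢ(Kᵢ−1)/(1+ψ₂(Kᵢ−1)) = 0.
Check two-phase: ΣzᵢKᵢ = 2.270 > 1 and Σzᵢ/Kᵢ = 1.138 > 1, so g(0) = 1.270 > 0 and g(1) = -0.138 < 0.
Newton iteration, ψ₂⁰ = 0.5:
  ψ₂ = 0.500: g = 0.0777, g' = -0.631 → ψ₂ = 0.623
  ψ₂ = 0.623: g = 0.0096, g' = -0.489 → ψ₂ = 0.643
Converged at ψ₂ = 0.643.
  diethyl ether: x = 0.041, y = 0.321
  n-octane: x = 0.450, y = 0.369
  ethylbenzene: x = 0.508, y = 0.310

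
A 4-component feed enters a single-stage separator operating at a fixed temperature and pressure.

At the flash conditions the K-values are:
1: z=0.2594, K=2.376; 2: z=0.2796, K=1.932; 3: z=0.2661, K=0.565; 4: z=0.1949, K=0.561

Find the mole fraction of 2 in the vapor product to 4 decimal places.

Newton–Raphson from ψ = 0.61:
  ψ = 0.6100: g = 0.08577, g' = -0.4072 → ψ = 0.8206
  ψ = 0.8206: g = 0.00154, g' = -0.3999 → ψ = 0.8245
Converged at ψ = 0.8245.
Compositions from xᵢ = zᵢ/(1+ψ(Kᵢ−1)), yᵢ = Kᵢxᵢ:
  1: x = 0.1215, y = 0.2888
  2: x = 0.1581, y = 0.3055
  3: x = 0.4149, y = 0.2344
  4: x = 0.3055, y = 0.1714

y_2 = 0.3055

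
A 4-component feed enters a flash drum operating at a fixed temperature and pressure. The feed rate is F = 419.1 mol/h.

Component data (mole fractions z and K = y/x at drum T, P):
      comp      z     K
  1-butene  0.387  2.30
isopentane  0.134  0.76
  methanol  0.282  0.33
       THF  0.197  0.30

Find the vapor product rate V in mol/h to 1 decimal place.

Iterate (Newton) starting at ψ = 0.33:
  ψ = 0.330: g = -0.1048, g' = -0.701 → ψ = 0.181
  ψ = 0.181: g = 0.0010, g' = -0.728 → ψ = 0.182
Converged at ψ = 0.182.
Then V = ψ·F = 0.1820·419.1 = 76.3 mol/h and L = F − V = 342.8 mol/h.

V = 76.3 mol/h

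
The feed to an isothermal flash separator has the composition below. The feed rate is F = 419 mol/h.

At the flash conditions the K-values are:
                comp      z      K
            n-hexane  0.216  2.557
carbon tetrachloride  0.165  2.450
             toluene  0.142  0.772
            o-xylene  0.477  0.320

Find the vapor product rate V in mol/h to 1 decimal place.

V = 100.8 mol/h

Material balance + equilibrium reduce to Σ zᵢ(Kᵢ−1)/(1+V/F(Kᵢ−1)) = 0.
Feasibility: ΣzᵢKᵢ = 1.219, Σzᵢ/Kᵢ = 1.826 — both > 1, two phases present.
Newton iteration, V/F⁰ = 0.5:
  V/F = 0.500: g = -0.2002, g' = -0.798 → V/F = 0.249
  V/F = 0.249: g = -0.0067, g' = -0.787 → V/F = 0.241
Converged at V/F = 0.241.
Then V = V/F·F = 0.2406·419 = 100.8 mol/h and L = F − V = 318.2 mol/h.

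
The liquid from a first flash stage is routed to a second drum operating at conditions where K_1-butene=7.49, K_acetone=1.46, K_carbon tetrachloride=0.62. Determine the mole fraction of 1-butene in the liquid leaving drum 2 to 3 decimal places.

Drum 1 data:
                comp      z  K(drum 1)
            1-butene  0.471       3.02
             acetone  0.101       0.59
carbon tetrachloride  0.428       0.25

Drum 1:
Let ψ₁ = V/F and solve Σ zᵢ(Kᵢ−1)/(1+ψ₁(Kᵢ−1)) = 0.
g(0) = ΣzᵢKᵢ − 1 = 0.589 and g(1) = 1 − Σzᵢ/Kᵢ = -1.039, so a root lies in (0, 1).
Newton iteration, ψ₁⁰ = 0.57:
  ψ₁ = 0.570: g = -0.1725, g' = -1.179 → ψ₁ = 0.424
  ψ₁ = 0.424: g = -0.0079, g' = -1.100 → ψ₁ = 0.416
Converged at ψ₁ = 0.416.
Drum-1 compositions:
  1-butene: x = 0.256, y = 0.773
  acetone: x = 0.122, y = 0.072
  carbon tetrachloride: x = 0.622, y = 0.156
Drum-2 feed = drum-1 liquid: z₂ = (0.2558, 0.1218, 0.6224).
Drum 2:
Material balance + equilibrium reduce to Σ zᵢ(Kᵢ−1)/(1+ψ₂(Kᵢ−1)) = 0.
Feasibility: ΣzᵢKᵢ = 2.480, Σzᵢ/Kᵢ = 1.121 — both > 1, two phases present.
Newton iteration, ψ₂⁰ = 0.44:
  ψ₂ = 0.440: g = 0.1932, g' = -0.872 → ψ₂ = 0.661
  ψ₂ = 0.661: g = 0.0407, g' = -0.560 → ψ₂ = 0.734
  ψ₂ = 0.734: g = 0.0019, g' = -0.512 → ψ₂ = 0.738
Converged at ψ₂ = 0.738.
  1-butene: x = 0.044, y = 0.331
  acetone: x = 0.091, y = 0.133
  carbon tetrachloride: x = 0.865, y = 0.536

x_1-butene (drum 2) = 0.044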